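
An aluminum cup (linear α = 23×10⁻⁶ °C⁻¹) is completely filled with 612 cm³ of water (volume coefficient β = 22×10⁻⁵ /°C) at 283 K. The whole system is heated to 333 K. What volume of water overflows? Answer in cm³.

The cup also expands: β_container ≈ 3α = 6.9×10⁻⁵ /K
Net overflow = V₀(β_liq − 3α_cont)ΔT
β − 3α = 2.20×10⁻⁴ − 6.9×10⁻⁵ = 1.51×10⁻⁴ /K; ΔT = 50 K
ΔV = 612 × 1.51×10⁻⁴ × 50 = 4.62 cm³

4.62 cm³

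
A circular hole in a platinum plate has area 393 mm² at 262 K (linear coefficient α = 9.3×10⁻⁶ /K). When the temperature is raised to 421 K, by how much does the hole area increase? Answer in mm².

Area coefficient ≈ 2α; |ΔT| = 159 K
ΔA = 2αA₀ΔT = 2(9.3×10⁻⁶)(393)(159) = 1.16 mm²

ΔA = 1.16 mm²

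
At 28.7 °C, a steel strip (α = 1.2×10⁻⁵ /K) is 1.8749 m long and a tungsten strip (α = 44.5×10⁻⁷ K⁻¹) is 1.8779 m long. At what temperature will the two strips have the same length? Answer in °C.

L₁(1 + α₁ΔT) = L₂(1 + α₂ΔT) ⇒ ΔT = (L₂ − L₁)/(α₁L₁ − α₂L₂)
L₂ − L₁ = 1.8779 − 1.8749 = 3.00×10⁻³ m
α₁L₁ − α₂L₂ = 1.2×10⁻⁵×1.8749 − 44.5×10⁻⁷×1.8779 = 1.4142145×10⁻⁵ m/K
ΔT = 3.00×10⁻³ / 1.4142145×10⁻⁵ = 212.132 K
T = 28.7 + 212.132 = 240.832 °C

T = 240.8 °C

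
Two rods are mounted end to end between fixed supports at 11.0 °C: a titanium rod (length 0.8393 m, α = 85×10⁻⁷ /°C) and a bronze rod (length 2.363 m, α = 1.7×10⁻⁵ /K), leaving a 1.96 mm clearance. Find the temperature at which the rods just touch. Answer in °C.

T = 52.4 °C

α₁L₁ = 7.13405×10⁻⁶ m/K, α₂L₂ = 4.0171×10⁻⁵ m/K → total 4.730505×10⁻⁵ m/K
ΔT = g/(α₁L₁+α₂L₂) = 1.96×10⁻³ / 4.730505×10⁻⁵ = 41.433 K
T = 11.0 + 41.433 = 52.433 °C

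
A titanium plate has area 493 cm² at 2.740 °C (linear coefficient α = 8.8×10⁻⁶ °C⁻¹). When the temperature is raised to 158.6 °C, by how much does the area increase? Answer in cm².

Area coefficient ≈ 2α; |ΔT| = 155.860 K
ΔA = 2αA₀ΔT = 2(8.8×10⁻⁶)(493)(155.860) = 1.35 cm²

ΔA = 1.35 cm²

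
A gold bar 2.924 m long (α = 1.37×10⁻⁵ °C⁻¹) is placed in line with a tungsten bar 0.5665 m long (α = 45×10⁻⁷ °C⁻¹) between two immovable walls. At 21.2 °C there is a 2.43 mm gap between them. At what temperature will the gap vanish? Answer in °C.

T = 78.2 °C

α₁L₁ = 4.00588×10⁻⁵ m/K, α₂L₂ = 2.54925×10⁻⁶ m/K → total 4.260805×10⁻⁵ m/K
ΔT = g/(α₁L₁+α₂L₂) = 2.43×10⁻³ / 4.260805×10⁻⁵ = 57.031 K
T = 21.2 + 57.031 = 78.231 °C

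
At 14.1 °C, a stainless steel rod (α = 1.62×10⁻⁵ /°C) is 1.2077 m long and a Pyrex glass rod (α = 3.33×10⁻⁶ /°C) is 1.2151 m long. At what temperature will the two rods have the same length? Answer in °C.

L₁(1 + α₁ΔT) = L₂(1 + α₂ΔT) ⇒ ΔT = (L₂ − L₁)/(α₁L₁ − α₂L₂)
L₂ − L₁ = 1.2151 − 1.2077 = 7.40×10⁻³ m
α₁L₁ − α₂L₂ = 1.62×10⁻⁵×1.2077 − 3.33×10⁻⁶×1.2151 = 1.5518457×10⁻⁵ m/K
ΔT = 7.40×10⁻³ / 1.5518457×10⁻⁵ = 476.852 K
T = 14.1 + 476.852 = 490.952 °C

T = 491.0 °C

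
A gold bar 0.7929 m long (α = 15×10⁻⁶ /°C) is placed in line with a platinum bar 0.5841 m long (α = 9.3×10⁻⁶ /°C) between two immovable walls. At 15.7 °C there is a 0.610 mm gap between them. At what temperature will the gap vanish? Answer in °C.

α₁L₁ = 1.18935×10⁻⁵ m/K, α₂L₂ = 5.43213×10⁻⁶ m/K → total 1.732563×10⁻⁵ m/K
ΔT = g/(α₁L₁+α₂L₂) = 6.10×10⁻⁴ / 1.732563×10⁻⁵ = 35.208 K
T = 15.7 + 35.208 = 50.908 °C

T = 50.9 °C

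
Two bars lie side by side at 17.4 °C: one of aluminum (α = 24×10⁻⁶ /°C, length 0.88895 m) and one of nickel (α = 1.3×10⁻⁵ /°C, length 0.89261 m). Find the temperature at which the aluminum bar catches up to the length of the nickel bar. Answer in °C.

L₁(1 + α₁ΔT) = L₂(1 + α₂ΔT) ⇒ ΔT = (L₂ − L₁)/(α₁L₁ − α₂L₂)
L₂ − L₁ = 0.89261 − 0.88895 = 3.66×10⁻³ m
α₁L₁ − α₂L₂ = 24×10⁻⁶×0.88895 − 1.3×10⁻⁵×0.89261 = 9.73087×10⁻⁶ m/K
ΔT = 3.66×10⁻³ / 9.73087×10⁻⁶ = 376.123 K
T = 17.4 + 376.123 = 393.523 °C

T = 393.5 °C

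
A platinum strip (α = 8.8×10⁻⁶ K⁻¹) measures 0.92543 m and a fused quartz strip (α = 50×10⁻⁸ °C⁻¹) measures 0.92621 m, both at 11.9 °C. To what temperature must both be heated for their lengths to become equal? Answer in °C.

Equal length when α₁L₁ΔT − α₂L₂ΔT = L₂ − L₁ = 7.80×10⁻⁴ m
α₁L₁ = 8.143784×10⁻⁶, α₂L₂ = 4.63105×10⁻⁷ → Δ(αL) = 7.680679×10⁻⁶ m/K
ΔT = 7.80×10⁻⁴ / 7.680679×10⁻⁶ = 101.554 K, so T = 11.9 + 101.554 = 113.454 °C

T = 113.5 °C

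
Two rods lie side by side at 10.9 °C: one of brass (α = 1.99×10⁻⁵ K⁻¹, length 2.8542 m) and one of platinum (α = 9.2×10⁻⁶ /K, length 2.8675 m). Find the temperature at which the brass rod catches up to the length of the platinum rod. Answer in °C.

T = 448.1 °C

Equal length when α₁L₁ΔT − α₂L₂ΔT = L₂ − L₁ = 1.33×10⁻² m
α₁L₁ = 5.679858×10⁻⁵, α₂L₂ = 2.6381×10⁻⁵ → Δ(αL) = 3.041758×10⁻⁵ m/K
ΔT = 1.33×10⁻² / 3.041758×10⁻⁵ = 437.247 K, so T = 10.9 + 437.247 = 448.147 °C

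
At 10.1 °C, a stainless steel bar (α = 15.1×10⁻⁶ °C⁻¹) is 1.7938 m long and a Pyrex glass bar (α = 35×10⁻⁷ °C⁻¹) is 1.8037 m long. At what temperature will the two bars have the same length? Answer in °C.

Equal length when α₁L₁ΔT − α₂L₂ΔT = L₂ − L₁ = 9.90×10⁻³ m
α₁L₁ = 2.708638×10⁻⁵, α₂L₂ = 6.31295×10⁻⁶ → Δ(αL) = 2.077343×10⁻⁵ m/K
ΔT = 9.90×10⁻³ / 2.077343×10⁻⁵ = 476.570 K, so T = 10.1 + 476.570 = 486.670 °C

T = 486.7 °C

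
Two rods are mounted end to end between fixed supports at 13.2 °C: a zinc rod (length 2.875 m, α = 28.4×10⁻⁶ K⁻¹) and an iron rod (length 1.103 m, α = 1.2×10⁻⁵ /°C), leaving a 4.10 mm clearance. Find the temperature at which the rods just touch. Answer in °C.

Gap closes when ΔL₁ + ΔL₂ = 4.10 mm = 4.10×10⁻³ m
(α₁L₁ + α₂L₂)ΔT = g
α₁L₁ + α₂L₂ = 28.4×10⁻⁶×2.875 + 1.2×10⁻⁵×1.103 = 9.4886×10⁻⁵ m/K
ΔT = 4.10×10⁻³ / 9.4886×10⁻⁵ = 43.210 K
T = 13.2 + 43.210 = 56.410 °C

T = 56.4 °C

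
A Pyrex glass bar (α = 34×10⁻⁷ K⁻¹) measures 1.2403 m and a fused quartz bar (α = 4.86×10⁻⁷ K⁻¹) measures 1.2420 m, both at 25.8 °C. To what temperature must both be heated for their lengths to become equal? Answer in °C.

T = 496.3 °C

Equal length when α₁L₁ΔT − α₂L₂ΔT = L₂ − L₁ = 1.70×10⁻³ m
α₁L₁ = 4.21702×10⁻⁶, α₂L₂ = 6.03612×10⁻⁷ → Δ(αL) = 3.613408×10⁻⁶ m/K
ΔT = 1.70×10⁻³ / 3.613408×10⁻⁶ = 470.470 K, so T = 25.8 + 470.470 = 496.270 °C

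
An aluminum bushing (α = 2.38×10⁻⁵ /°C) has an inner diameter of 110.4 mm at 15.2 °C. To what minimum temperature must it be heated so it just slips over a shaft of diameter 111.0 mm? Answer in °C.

T = 244 °C

Required Δd = 111.0 − 110.4 = 0.6 mm
Δd = αd₀ΔT ⇒ ΔT = Δd/(αd₀) = 0.6 / (2.38×10⁻⁵ × 110.4) = 228.35 K
T_min = 15.2 + 228.35 = 243.55 °C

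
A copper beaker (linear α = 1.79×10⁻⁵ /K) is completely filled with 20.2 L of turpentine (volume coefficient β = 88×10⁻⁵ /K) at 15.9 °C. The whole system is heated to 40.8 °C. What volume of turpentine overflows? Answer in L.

The beaker also expands: β_container ≈ 3α = 5.37×10⁻⁵ /K
Net overflow = V₀(β_liq − 3α_cont)ΔT
β − 3α = 8.80×10⁻⁴ − 5.37×10⁻⁵ = 8.263×10⁻⁴ /K; ΔT = 24.9 K
ΔV = 20.2 × 8.263×10⁻⁴ × 24.9 = 0.416 L

0.416 L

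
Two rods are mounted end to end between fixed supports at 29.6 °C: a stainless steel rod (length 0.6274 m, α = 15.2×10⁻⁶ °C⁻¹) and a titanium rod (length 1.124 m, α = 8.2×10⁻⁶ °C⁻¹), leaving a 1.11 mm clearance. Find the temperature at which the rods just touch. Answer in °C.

T = 88.8 °C

Gap closes when ΔL₁ + ΔL₂ = 1.11 mm = 1.11×10⁻³ m
(α₁L₁ + α₂L₂)ΔT = g
α₁L₁ + α₂L₂ = 15.2×10⁻⁶×0.6274 + 8.2×10⁻⁶×1.124 = 1.875328×10⁻⁵ m/K
ΔT = 1.11×10⁻³ / 1.875328×10⁻⁵ = 59.190 K
T = 29.6 + 59.190 = 88.790 °C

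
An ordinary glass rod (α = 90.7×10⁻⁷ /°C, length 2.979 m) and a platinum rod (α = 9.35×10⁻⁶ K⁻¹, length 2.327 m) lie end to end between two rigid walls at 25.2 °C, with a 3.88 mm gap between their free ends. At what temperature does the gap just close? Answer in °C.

Gap closes when ΔL₁ + ΔL₂ = 3.88 mm = 3.88×10⁻³ m
(α₁L₁ + α₂L₂)ΔT = g
α₁L₁ + α₂L₂ = 90.7×10⁻⁷×2.979 + 9.35×10⁻⁶×2.327 = 4.877698×10⁻⁵ m/K
ΔT = 3.88×10⁻³ / 4.877698×10⁻⁵ = 79.55 K
T = 25.2 + 79.55 = 104.75 °C

T = 105 °C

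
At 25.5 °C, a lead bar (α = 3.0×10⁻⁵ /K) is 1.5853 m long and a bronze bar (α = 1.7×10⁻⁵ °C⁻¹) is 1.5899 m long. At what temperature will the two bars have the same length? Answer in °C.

L₁(1 + α₁ΔT) = L₂(1 + α₂ΔT) ⇒ ΔT = (L₂ − L₁)/(α₁L₁ − α₂L₂)
L₂ − L₁ = 1.5899 − 1.5853 = 4.60×10⁻³ m
α₁L₁ − α₂L₂ = 3.0×10⁻⁵×1.5853 − 1.7×10⁻⁵×1.5899 = 2.05307×10⁻⁵ m/K
ΔT = 4.60×10⁻³ / 2.05307×10⁻⁵ = 224.055 K
T = 25.5 + 224.055 = 249.555 °C

T = 249.6 °C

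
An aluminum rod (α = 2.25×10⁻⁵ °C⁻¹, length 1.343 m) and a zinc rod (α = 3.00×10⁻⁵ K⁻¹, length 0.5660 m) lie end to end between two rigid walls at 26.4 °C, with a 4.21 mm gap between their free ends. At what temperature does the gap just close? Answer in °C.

Gap closes when ΔL₁ + ΔL₂ = 4.21 mm = 4.21×10⁻³ m
(α₁L₁ + α₂L₂)ΔT = g
α₁L₁ + α₂L₂ = 2.25×10⁻⁵×1.343 + 3.00×10⁻⁵×0.5660 = 4.71975×10⁻⁵ m/K
ΔT = 4.21×10⁻³ / 4.71975×10⁻⁵ = 89.20 K
T = 26.4 + 89.20 = 115.60 °C

T = 116 °C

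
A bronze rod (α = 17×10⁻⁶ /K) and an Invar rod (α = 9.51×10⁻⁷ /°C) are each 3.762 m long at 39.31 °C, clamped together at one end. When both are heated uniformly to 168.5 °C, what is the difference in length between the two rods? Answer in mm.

ΔT = 129.19 K
bronze: ΔL = 17×10⁻⁶ × 3.762 m × 129.19 = 8.2622×10⁻³ m = 8.2622 mm
Invar: ΔL = 9.51×10⁻⁷ × 3.762 m × 129.19 = 4.6220×10⁻⁴ m = 0.46220 mm
difference = 8.2622 − 0.46220 = 7.8000 mm

7.80 mm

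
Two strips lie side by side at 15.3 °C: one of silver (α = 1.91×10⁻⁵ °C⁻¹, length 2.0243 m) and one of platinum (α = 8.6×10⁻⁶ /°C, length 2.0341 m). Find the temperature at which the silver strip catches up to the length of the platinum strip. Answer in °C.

L₁(1 + α₁ΔT) = L₂(1 + α₂ΔT) ⇒ ΔT = (L₂ − L₁)/(α₁L₁ − α₂L₂)
L₂ − L₁ = 2.0341 − 2.0243 = 9.80×10⁻³ m
α₁L₁ − α₂L₂ = 1.91×10⁻⁵×2.0243 − 8.6×10⁻⁶×2.0341 = 2.117087×10⁻⁵ m/K
ΔT = 9.80×10⁻³ / 2.117087×10⁻⁵ = 462.900 K
T = 15.3 + 462.900 = 478.200 °C

T = 478.2 °C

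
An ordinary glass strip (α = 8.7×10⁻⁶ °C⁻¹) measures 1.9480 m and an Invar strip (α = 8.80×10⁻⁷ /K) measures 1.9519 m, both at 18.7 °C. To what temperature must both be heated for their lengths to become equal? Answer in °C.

T = 274.8 °C

Equal length when α₁L₁ΔT − α₂L₂ΔT = L₂ − L₁ = 3.90×10⁻³ m
α₁L₁ = 1.69476×10⁻⁵, α₂L₂ = 1.717672×10⁻⁶ → Δ(αL) = 1.5229928×10⁻⁵ m/K
ΔT = 3.90×10⁻³ / 1.5229928×10⁻⁵ = 256.075 K, so T = 18.7 + 256.075 = 274.775 °C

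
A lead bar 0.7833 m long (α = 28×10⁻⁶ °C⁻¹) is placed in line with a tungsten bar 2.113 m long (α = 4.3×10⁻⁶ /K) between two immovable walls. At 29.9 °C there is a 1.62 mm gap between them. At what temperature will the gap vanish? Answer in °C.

T = 82.1 °C

Gap closes when ΔL₁ + ΔL₂ = 1.62 mm = 1.62×10⁻³ m
(α₁L₁ + α₂L₂)ΔT = g
α₁L₁ + α₂L₂ = 28×10⁻⁶×0.7833 + 4.3×10⁻⁶×2.113 = 3.10183×10⁻⁵ m/K
ΔT = 1.62×10⁻³ / 3.10183×10⁻⁵ = 52.227 K
T = 29.9 + 52.227 = 82.127 °C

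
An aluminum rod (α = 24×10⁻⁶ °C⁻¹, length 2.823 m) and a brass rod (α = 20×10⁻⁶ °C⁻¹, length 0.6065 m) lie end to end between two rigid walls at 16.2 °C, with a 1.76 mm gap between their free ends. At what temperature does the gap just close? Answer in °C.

Gap closes when ΔL₁ + ΔL₂ = 1.76 mm = 1.76×10⁻³ m
(α₁L₁ + α₂L₂)ΔT = g
α₁L₁ + α₂L₂ = 24×10⁻⁶×2.823 + 20×10⁻⁶×0.6065 = 7.9882×10⁻⁵ m/K
ΔT = 1.76×10⁻³ / 7.9882×10⁻⁵ = 22.032 K
T = 16.2 + 22.032 = 38.232 °C

T = 38.2 °C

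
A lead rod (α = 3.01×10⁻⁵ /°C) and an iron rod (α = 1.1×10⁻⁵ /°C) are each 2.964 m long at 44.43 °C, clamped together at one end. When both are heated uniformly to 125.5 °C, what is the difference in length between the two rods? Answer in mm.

ΔT = 81.07 K
lead: ΔL = 3.01×10⁻⁵ × 2.964 m × 81.07 = 7.2328×10⁻³ m = 7.2328 mm
iron: ΔL = 1.1×10⁻⁵ × 2.964 m × 81.07 = 2.6432×10⁻³ m = 2.6432 mm
difference = 7.2328 − 2.6432 = 4.5896 mm

4.59 mm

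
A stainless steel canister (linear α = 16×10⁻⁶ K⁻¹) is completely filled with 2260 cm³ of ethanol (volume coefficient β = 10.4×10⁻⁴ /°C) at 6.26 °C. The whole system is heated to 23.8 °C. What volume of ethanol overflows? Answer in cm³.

The canister also expands: β_container ≈ 3α = 4.8×10⁻⁵ /K
Net overflow = V₀(β_liq − 3α_cont)ΔT
β − 3α = 1.04×10⁻³ − 4.8×10⁻⁵ = 9.92×10⁻⁴ /K; ΔT = 17.54 K
ΔV = 2260 × 9.92×10⁻⁴ × 17.54 = 39.3 cm³

39.3 cm³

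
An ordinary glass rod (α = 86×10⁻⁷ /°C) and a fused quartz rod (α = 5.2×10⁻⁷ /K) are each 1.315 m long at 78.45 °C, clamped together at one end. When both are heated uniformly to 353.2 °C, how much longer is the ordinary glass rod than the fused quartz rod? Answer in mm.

2.92 mm

ΔT = 274.75 K
ordinary glass: ΔL = 86×10⁻⁷ × 1.315 m × 274.75 = 3.1071×10⁻³ m = 3.1071 mm
fused quartz: ΔL = 5.2×10⁻⁷ × 1.315 m × 274.75 = 1.8787×10⁻⁴ m = 0.18787 mm
difference = 3.1071 − 0.18787 = 2.91923 mm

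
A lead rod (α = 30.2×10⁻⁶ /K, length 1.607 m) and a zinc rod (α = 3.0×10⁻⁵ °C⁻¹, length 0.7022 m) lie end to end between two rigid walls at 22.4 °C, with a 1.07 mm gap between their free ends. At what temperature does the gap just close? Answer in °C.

α₁L₁ = 4.85314×10⁻⁵ m/K, α₂L₂ = 2.1066×10⁻⁵ m/K → total 6.95974×10⁻⁵ m/K
ΔT = g/(α₁L₁+α₂L₂) = 1.07×10⁻³ / 6.95974×10⁻⁵ = 15.374 K
T = 22.4 + 15.374 = 37.774 °C

T = 37.8 °C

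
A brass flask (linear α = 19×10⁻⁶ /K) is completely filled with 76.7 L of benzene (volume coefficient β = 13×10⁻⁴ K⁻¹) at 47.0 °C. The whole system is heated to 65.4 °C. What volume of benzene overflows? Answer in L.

1.75 L

The flask also expands: β_container ≈ 3α = 5.7×10⁻⁵ /K
Net overflow = V₀(β_liq − 3α_cont)ΔT
β − 3α = 1.30×10⁻³ − 5.7×10⁻⁵ = 1.243×10⁻³ /K; ΔT = 18.4 K
ΔV = 76.7 × 1.243×10⁻³ × 18.4 = 1.75 L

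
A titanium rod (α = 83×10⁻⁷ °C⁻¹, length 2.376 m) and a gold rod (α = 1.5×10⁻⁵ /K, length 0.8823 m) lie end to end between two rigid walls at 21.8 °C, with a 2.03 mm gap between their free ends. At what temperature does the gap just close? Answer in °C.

Gap closes when ΔL₁ + ΔL₂ = 2.03 mm = 2.03×10⁻³ m
(α₁L₁ + α₂L₂)ΔT = g
α₁L₁ + α₂L₂ = 83×10⁻⁷×2.376 + 1.5×10⁻⁵×0.8823 = 3.29553×10⁻⁵ m/K
ΔT = 2.03×10⁻³ / 3.29553×10⁻⁵ = 61.599 K
T = 21.8 + 61.599 = 83.399 °C

T = 83.4 °C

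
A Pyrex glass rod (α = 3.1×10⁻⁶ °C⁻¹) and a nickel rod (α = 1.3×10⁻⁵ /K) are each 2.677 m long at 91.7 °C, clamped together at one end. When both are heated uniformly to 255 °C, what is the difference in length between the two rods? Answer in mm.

ΔT = 163.3 K
Pyrex glass: ΔL = 3.1×10⁻⁶ × 2.677 m × 163.3 = 1.3552×10⁻³ m = 1.3552 mm
nickel: ΔL = 1.3×10⁻⁵ × 2.677 m × 163.3 = 5.6830×10⁻³ m = 5.6830 mm
difference = 5.6830 − 1.3552 = 4.3278 mm

4.33 mm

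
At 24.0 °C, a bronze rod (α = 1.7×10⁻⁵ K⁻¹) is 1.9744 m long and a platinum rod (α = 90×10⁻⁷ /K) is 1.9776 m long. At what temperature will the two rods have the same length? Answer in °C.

Equal length when α₁L₁ΔT − α₂L₂ΔT = L₂ − L₁ = 3.20×10⁻³ m
α₁L₁ = 3.35648×10⁻⁵, α₂L₂ = 1.77984×10⁻⁵ → Δ(αL) = 1.57664×10⁻⁵ m/K
ΔT = 3.20×10⁻³ / 1.57664×10⁻⁵ = 202.963 K, so T = 24.0 + 202.963 = 226.963 °C

T = 227.0 °C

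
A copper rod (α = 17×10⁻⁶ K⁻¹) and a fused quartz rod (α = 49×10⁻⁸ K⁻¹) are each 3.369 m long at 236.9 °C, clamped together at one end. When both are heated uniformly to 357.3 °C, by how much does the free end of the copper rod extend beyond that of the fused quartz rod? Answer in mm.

ΔT = 120.4 K
copper: ΔL = 17×10⁻⁶ × 3.369 m × 120.4 = 6.8957×10⁻³ m = 6.8957 mm
fused quartz: ΔL = 49×10⁻⁸ × 3.369 m × 120.4 = 1.9876×10⁻⁴ m = 0.19876 mm
difference = 6.8957 − 0.19876 = 6.69694 mm

6.70 mm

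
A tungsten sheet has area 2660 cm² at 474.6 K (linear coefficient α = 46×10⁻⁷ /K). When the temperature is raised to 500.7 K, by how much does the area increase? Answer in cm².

ΔA = 0.639 cm²

Area coefficient ≈ 2α; |ΔT| = 26.1 K
ΔA = 2αA₀ΔT = 2(46×10⁻⁷)(2660)(26.1) = 0.639 cm²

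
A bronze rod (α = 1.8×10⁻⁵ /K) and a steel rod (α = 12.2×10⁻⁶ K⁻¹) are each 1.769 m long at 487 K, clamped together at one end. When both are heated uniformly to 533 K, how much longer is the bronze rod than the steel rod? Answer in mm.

0.472 mm

ΔT = 46 K
bronze: ΔL = 1.8×10⁻⁵ × 1.769 m × 46 = 1.4647×10⁻³ m = 1.4647 mm
steel: ΔL = 12.2×10⁻⁶ × 1.769 m × 46 = 9.9276×10⁻⁴ m = 0.99276 mm
difference = 1.4647 − 0.99276 = 0.47194 mm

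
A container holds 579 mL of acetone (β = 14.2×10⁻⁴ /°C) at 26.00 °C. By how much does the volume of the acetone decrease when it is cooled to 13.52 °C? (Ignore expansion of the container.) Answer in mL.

ΔV = 10.3 mL

|ΔT| = |13.52 − 26.00| = 12.48 K
ΔV = βV₀ΔT = (14.2×10⁻⁴)(579)(12.48) = 10.3 mL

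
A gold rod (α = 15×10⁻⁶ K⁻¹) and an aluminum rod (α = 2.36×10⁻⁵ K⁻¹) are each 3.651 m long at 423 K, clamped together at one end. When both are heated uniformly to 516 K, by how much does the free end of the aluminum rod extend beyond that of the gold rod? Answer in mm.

ΔT = 93 K
gold: ΔL = 15×10⁻⁶ × 3.651 m × 93 = 5.0931×10⁻³ m = 5.0931 mm
aluminum: ΔL = 2.36×10⁻⁵ × 3.651 m × 93 = 8.0132×10⁻³ m = 8.0132 mm
difference = 8.0132 − 5.0931 = 2.9201 mm

2.92 mm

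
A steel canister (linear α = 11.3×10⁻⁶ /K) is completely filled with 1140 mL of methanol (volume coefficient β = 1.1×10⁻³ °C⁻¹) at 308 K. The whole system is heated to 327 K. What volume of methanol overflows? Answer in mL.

The canister also expands: β_container ≈ 3α = 3.39×10⁻⁵ /K
Net overflow = V₀(β_liq − 3α_cont)ΔT
β − 3α = 1.10×10⁻³ − 3.39×10⁻⁵ = 1.0661×10⁻³ /K; ΔT = 19 K
ΔV = 1140 × 1.0661×10⁻³ × 19 = 23.1 mL

23.1 mL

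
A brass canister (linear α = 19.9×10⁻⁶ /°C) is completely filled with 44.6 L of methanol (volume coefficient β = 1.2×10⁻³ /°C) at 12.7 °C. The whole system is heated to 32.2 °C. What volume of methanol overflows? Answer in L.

0.992 L

The canister also expands: β_container ≈ 3α = 5.97×10⁻⁵ /K
Net overflow = V₀(β_liq − 3α_cont)ΔT
β − 3α = 1.20×10⁻³ − 5.97×10⁻⁵ = 1.1403×10⁻³ /K; ΔT = 19.5 K
ΔV = 44.6 × 1.1403×10⁻³ × 19.5 = 0.992 L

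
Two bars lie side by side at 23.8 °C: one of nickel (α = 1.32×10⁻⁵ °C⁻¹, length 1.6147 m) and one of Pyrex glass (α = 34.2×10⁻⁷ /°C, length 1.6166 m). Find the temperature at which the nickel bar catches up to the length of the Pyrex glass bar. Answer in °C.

T = 144.2 °C

Equal length when α₁L₁ΔT − α₂L₂ΔT = L₂ − L₁ = 1.90×10⁻³ m
α₁L₁ = 2.131404×10⁻⁵, α₂L₂ = 5.528772×10⁻⁶ → Δ(αL) = 1.5785268×10⁻⁵ m/K
ΔT = 1.90×10⁻³ / 1.5785268×10⁻⁵ = 120.365 K, so T = 23.8 + 120.365 = 144.165 °C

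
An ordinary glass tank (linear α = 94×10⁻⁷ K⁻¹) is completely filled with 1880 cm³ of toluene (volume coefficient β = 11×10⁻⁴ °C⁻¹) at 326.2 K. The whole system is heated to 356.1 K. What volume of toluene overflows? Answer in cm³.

The tank also expands: β_container ≈ 3α = 2.82×10⁻⁵ /K
Net overflow = V₀(β_liq − 3α_cont)ΔT
β − 3α = 1.10×10⁻³ − 2.82×10⁻⁵ = 1.0718×10⁻³ /K; ΔT = 29.9 K
ΔV = 1880 × 1.0718×10⁻³ × 29.9 = 60.2 cm³

60.2 cm³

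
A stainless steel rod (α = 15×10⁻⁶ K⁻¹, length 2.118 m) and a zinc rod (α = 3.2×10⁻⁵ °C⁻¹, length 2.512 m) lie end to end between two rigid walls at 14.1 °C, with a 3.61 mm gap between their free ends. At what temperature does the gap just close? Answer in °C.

T = 46.3 °C

α₁L₁ = 3.177×10⁻⁵ m/K, α₂L₂ = 8.0384×10⁻⁵ m/K → total 1.12154×10⁻⁴ m/K
ΔT = g/(α₁L₁+α₂L₂) = 3.61×10⁻³ / 1.12154×10⁻⁴ = 32.188 K
T = 14.1 + 32.188 = 46.288 °C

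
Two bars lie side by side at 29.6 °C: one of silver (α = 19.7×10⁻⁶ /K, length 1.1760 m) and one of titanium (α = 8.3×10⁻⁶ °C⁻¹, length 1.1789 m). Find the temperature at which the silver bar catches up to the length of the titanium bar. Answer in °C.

T = 246.3 °C

Equal length when α₁L₁ΔT − α₂L₂ΔT = L₂ − L₁ = 2.90×10⁻³ m
α₁L₁ = 2.31672×10⁻⁵, α₂L₂ = 9.78487×10⁻⁶ → Δ(αL) = 1.338233×10⁻⁵ m/K
ΔT = 2.90×10⁻³ / 1.338233×10⁻⁵ = 216.704 K, so T = 29.6 + 216.704 = 246.304 °C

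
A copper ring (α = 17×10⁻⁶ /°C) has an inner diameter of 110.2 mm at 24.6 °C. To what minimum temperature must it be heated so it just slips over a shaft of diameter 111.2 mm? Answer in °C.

Required Δd = 111.2 − 110.2 = 1.0 mm
Δd = αd₀ΔT ⇒ ΔT = Δd/(αd₀) = 1.0 / (17×10⁻⁶ × 110.2) = 533.79 K
T_min = 24.6 + 533.79 = 558.39 °C

T = 558 °C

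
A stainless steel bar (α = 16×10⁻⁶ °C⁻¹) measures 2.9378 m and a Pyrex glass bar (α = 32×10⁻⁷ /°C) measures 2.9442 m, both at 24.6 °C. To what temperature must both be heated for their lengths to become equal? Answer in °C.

L₁(1 + α₁ΔT) = L₂(1 + α₂ΔT) ⇒ ΔT = (L₂ − L₁)/(α₁L₁ − α₂L₂)
L₂ − L₁ = 2.9442 − 2.9378 = 6.40×10⁻³ m
α₁L₁ − α₂L₂ = 16×10⁻⁶×2.9378 − 32×10⁻⁷×2.9442 = 3.758336×10⁻⁵ m/K
ΔT = 6.40×10⁻³ / 3.758336×10⁻⁵ = 170.288 K
T = 24.6 + 170.288 = 194.888 °C

T = 194.9 °C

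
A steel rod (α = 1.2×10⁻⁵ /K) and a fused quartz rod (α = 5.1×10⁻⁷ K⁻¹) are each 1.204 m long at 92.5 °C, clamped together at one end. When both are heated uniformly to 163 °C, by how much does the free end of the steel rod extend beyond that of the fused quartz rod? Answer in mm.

0.975 mm

ΔT = 70.5 K
steel: ΔL = 1.2×10⁻⁵ × 1.204 m × 70.5 = 1.0186×10⁻³ m = 1.0186 mm
fused quartz: ΔL = 5.1×10⁻⁷ × 1.204 m × 70.5 = 4.3290×10⁻⁵ m = 0.043290 mm
difference = 1.0186 − 0.043290 = 0.97531 mm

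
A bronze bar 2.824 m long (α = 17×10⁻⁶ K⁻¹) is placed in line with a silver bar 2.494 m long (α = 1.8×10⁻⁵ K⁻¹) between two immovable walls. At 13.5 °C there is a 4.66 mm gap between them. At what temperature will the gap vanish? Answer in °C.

α₁L₁ = 4.8008×10⁻⁵ m/K, α₂L₂ = 4.4892×10⁻⁵ m/K → total 9.29×10⁻⁵ m/K
ΔT = g/(α₁L₁+α₂L₂) = 4.66×10⁻³ / 9.29×10⁻⁵ = 50.161 K
T = 13.5 + 50.161 = 63.661 °C

T = 63.7 °C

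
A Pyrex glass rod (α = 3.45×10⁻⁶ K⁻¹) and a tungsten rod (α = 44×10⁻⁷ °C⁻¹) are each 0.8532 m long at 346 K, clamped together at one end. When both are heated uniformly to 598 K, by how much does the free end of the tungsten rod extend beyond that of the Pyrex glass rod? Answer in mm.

ΔT = 252 K
Pyrex glass: ΔL = 3.45×10⁻⁶ × 0.8532 m × 252 = 7.4177×10⁻⁴ m = 0.74177 mm
tungsten: ΔL = 44×10⁻⁷ × 0.8532 m × 252 = 9.4603×10⁻⁴ m = 0.94603 mm
difference = 0.94603 − 0.74177 = 0.20426 mm

0.204 mm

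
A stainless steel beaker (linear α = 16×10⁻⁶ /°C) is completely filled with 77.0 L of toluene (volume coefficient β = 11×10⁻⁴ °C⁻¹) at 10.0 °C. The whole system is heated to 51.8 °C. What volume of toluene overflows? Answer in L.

The beaker also expands: β_container ≈ 3α = 4.8×10⁻⁵ /K
Net overflow = V₀(β_liq − 3α_cont)ΔT
β − 3α = 1.10×10⁻³ − 4.8×10⁻⁵ = 1.052×10⁻³ /K; ΔT = 41.8 K
ΔV = 77.0 × 1.052×10⁻³ × 41.8 = 3.39 L

3.39 L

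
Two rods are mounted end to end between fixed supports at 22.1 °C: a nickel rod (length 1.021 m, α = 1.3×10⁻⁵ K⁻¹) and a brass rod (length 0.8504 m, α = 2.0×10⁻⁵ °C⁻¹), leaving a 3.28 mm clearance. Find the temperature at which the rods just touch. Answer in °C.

Gap closes when ΔL₁ + ΔL₂ = 3.28 mm = 3.28×10⁻³ m
(α₁L₁ + α₂L₂)ΔT = g
α₁L₁ + α₂L₂ = 1.3×10⁻⁵×1.021 + 2.0×10⁻⁵×0.8504 = 3.0281×10⁻⁵ m/K
ΔT = 3.28×10⁻³ / 3.0281×10⁻⁵ = 108.32 K
T = 22.1 + 108.32 = 130.42 °C

T = 130 °C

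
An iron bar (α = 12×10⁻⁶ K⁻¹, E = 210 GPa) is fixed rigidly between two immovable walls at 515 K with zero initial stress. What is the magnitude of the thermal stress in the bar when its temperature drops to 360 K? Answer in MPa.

Fully constrained: the free strain ε = αΔT is blocked, so σ = Eε = EαΔT.
|ΔT| = 155 K
σ = 210×10⁹ × 12×10⁻⁶ × 155 = 3.91×10⁸ Pa

σ = 391 MPa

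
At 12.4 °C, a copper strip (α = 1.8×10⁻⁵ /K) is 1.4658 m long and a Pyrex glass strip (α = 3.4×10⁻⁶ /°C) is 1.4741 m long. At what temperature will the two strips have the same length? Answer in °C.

L₁(1 + α₁ΔT) = L₂(1 + α₂ΔT) ⇒ ΔT = (L₂ − L₁)/(α₁L₁ − α₂L₂)
L₂ − L₁ = 1.4741 − 1.4658 = 8.30×10⁻³ m
α₁L₁ − α₂L₂ = 1.8×10⁻⁵×1.4658 − 3.4×10⁻⁶×1.4741 = 2.137246×10⁻⁵ m/K
ΔT = 8.30×10⁻³ / 2.137246×10⁻⁵ = 388.350 K
T = 12.4 + 388.350 = 400.750 °C

T = 400.8 °C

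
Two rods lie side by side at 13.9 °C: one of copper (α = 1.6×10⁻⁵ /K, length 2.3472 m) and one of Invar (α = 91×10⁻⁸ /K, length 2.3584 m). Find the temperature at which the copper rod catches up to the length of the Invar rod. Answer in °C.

T = 330.2 °C

L₁(1 + α₁ΔT) = L₂(1 + α₂ΔT) ⇒ ΔT = (L₂ − L₁)/(α₁L₁ − α₂L₂)
L₂ − L₁ = 2.3584 − 2.3472 = 1.12×10⁻² m
α₁L₁ − α₂L₂ = 1.6×10⁻⁵×2.3472 − 91×10⁻⁸×2.3584 = 3.5409056×10⁻⁵ m/K
ΔT = 1.12×10⁻² / 3.5409056×10⁻⁵ = 316.303 K
T = 13.9 + 316.303 = 330.203 °C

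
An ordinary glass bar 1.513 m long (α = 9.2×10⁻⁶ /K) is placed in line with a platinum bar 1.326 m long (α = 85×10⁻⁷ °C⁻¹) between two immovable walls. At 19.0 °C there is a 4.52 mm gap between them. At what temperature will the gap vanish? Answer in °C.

T = 198 °C

α₁L₁ = 1.39196×10⁻⁵ m/K, α₂L₂ = 1.1271×10⁻⁵ m/K → total 2.51906×10⁻⁵ m/K
ΔT = g/(α₁L₁+α₂L₂) = 4.52×10⁻³ / 2.51906×10⁻⁵ = 179.43 K
T = 19.0 + 179.43 = 198.43 °C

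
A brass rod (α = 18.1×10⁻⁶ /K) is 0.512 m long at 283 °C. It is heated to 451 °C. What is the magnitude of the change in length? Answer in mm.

ΔL = 1.56 mm

|ΔT| = |451 − 283| = 168 K
ΔL = αL₀ΔT = (18.1×10⁻⁶)(0.512)(168) = 1.56×10⁻³ m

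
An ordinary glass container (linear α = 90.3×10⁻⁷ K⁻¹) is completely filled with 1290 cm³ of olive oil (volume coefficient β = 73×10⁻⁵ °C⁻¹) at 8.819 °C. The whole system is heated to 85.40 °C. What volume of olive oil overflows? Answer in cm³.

The container also expands: β_container ≈ 3α = 2.709×10⁻⁵ /K
Net overflow = V₀(β_liq − 3α_cont)ΔT
β − 3α = 7.30×10⁻⁴ − 2.709×10⁻⁵ = 7.0291×10⁻⁴ /K; ΔT = 76.581 K
ΔV = 1290 × 7.0291×10⁻⁴ × 76.581 = 69.4 cm³

69.4 cm³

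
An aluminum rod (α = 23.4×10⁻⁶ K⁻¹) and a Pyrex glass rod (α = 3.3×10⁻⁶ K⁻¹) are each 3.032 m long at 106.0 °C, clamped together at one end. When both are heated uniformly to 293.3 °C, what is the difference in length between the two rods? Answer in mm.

11.4 mm

ΔT = 187.3 K
aluminum: ΔL = 23.4×10⁻⁶ × 3.032 m × 187.3 = 1.3289×10⁻² m = 13.289 mm
Pyrex glass: ΔL = 3.3×10⁻⁶ × 3.032 m × 187.3 = 1.8740×10⁻³ m = 1.8740 mm
difference = 13.289 − 1.8740 = 11.415 mm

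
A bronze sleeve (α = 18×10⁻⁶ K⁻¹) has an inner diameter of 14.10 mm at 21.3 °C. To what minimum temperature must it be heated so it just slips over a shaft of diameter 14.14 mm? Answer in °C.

Required Δd = 14.14 − 14.10 = 0.04 mm
Δd = αd₀ΔT ⇒ ΔT = Δd/(αd₀) = 0.04 / (18×10⁻⁶ × 14.10) = 157.60 K
T_min = 21.3 + 157.60 = 178.90 °C

T = 179 °C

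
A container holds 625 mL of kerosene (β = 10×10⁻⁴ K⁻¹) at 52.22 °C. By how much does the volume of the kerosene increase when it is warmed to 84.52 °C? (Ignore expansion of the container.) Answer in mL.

|ΔT| = |84.52 − 52.22| = 32.30 K
ΔV = βV₀ΔT = (10×10⁻⁴)(625)(32.30) = 20.2 mL

ΔV = 20.2 mL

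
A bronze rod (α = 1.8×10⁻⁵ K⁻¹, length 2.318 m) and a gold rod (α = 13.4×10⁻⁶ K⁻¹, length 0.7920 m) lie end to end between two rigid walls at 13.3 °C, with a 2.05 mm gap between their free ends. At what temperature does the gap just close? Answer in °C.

T = 52.5 °C

α₁L₁ = 4.1724×10⁻⁵ m/K, α₂L₂ = 1.06128×10⁻⁵ m/K → total 5.23368×10⁻⁵ m/K
ΔT = g/(α₁L₁+α₂L₂) = 2.05×10⁻³ / 5.23368×10⁻⁵ = 39.169 K
T = 13.3 + 39.169 = 52.469 °C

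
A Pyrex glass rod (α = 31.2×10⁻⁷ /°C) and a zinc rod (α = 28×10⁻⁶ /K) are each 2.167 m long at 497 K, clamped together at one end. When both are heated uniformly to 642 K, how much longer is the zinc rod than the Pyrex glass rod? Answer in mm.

7.82 mm

ΔT = 145 K
Pyrex glass: ΔL = 31.2×10⁻⁷ × 2.167 m × 145 = 9.8035×10⁻⁴ m = 0.98035 mm
zinc: ΔL = 28×10⁻⁶ × 2.167 m × 145 = 8.7980×10⁻³ m = 8.7980 mm
difference = 8.7980 − 0.98035 = 7.81765 mm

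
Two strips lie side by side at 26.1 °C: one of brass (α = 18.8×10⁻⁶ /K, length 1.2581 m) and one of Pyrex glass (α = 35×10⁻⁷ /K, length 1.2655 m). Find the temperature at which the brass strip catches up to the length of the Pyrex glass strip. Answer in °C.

T = 411.1 °C

Equal length when α₁L₁ΔT − α₂L₂ΔT = L₂ − L₁ = 7.40×10⁻³ m
α₁L₁ = 2.365228×10⁻⁵, α₂L₂ = 4.42925×10⁻⁶ → Δ(αL) = 1.922303×10⁻⁵ m/K
ΔT = 7.40×10⁻³ / 1.922303×10⁻⁵ = 384.955 K, so T = 26.1 + 384.955 = 411.055 °C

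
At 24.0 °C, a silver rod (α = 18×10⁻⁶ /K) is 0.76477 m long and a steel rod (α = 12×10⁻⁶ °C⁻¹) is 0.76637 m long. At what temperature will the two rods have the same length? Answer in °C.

T = 374.2 °C

Equal length when α₁L₁ΔT − α₂L₂ΔT = L₂ − L₁ = 1.60×10⁻³ m
α₁L₁ = 1.376586×10⁻⁵, α₂L₂ = 9.19644×10⁻⁶ → Δ(αL) = 4.56942×10⁻⁶ m/K
ΔT = 1.60×10⁻³ / 4.56942×10⁻⁶ = 350.154 K, so T = 24.0 + 350.154 = 374.154 °C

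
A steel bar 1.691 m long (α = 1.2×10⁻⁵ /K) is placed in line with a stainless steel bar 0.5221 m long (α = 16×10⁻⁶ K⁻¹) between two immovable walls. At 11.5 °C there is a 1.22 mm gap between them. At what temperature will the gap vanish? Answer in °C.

T = 54.1 °C

α₁L₁ = 2.0292×10⁻⁵ m/K, α₂L₂ = 8.3536×10⁻⁶ m/K → total 2.86456×10⁻⁵ m/K
ΔT = g/(α₁L₁+α₂L₂) = 1.22×10⁻³ / 2.86456×10⁻⁵ = 42.589 K
T = 11.5 + 42.589 = 54.089 °C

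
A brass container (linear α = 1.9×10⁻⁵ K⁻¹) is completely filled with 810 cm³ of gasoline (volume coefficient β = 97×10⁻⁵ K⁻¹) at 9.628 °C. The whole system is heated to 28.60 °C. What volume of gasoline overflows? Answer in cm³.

14.0 cm³

The container also expands: β_container ≈ 3α = 5.7×10⁻⁵ /K
Net overflow = V₀(β_liq − 3α_cont)ΔT
β − 3α = 9.70×10⁻⁴ − 5.7×10⁻⁵ = 9.13×10⁻⁴ /K; ΔT = 18.972 K
ΔV = 810 × 9.13×10⁻⁴ × 18.972 = 14.0 cm³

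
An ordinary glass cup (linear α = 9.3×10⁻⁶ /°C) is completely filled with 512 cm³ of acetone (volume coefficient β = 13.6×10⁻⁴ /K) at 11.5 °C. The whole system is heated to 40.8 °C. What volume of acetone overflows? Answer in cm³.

20.0 cm³

The cup also expands: β_container ≈ 3α = 2.79×10⁻⁵ /K
Net overflow = V₀(β_liq − 3α_cont)ΔT
β − 3α = 1.36×10⁻³ − 2.79×10⁻⁵ = 1.3321×10⁻³ /K; ΔT = 29.3 K
ΔV = 512 × 1.3321×10⁻³ × 29.3 = 20.0 cm³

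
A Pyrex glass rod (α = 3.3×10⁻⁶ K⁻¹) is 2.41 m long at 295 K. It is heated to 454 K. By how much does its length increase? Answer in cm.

ΔL = 0.126 cm

|ΔT| = |454 − 295| = 159 K
ΔL = αL₀ΔT = (3.3×10⁻⁶)(2.41)(159) = 1.26×10⁻³ m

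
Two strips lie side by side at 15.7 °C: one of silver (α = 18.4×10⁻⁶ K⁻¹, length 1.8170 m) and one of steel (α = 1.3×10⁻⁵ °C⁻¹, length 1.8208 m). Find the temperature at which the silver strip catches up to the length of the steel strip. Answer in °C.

L₁(1 + α₁ΔT) = L₂(1 + α₂ΔT) ⇒ ΔT = (L₂ − L₁)/(α₁L₁ − α₂L₂)
L₂ − L₁ = 1.8208 − 1.8170 = 3.80×10⁻³ m
α₁L₁ − α₂L₂ = 18.4×10⁻⁶×1.8170 − 1.3×10⁻⁵×1.8208 = 9.7624×10⁻⁶ m/K
ΔT = 3.80×10⁻³ / 9.7624×10⁻⁶ = 389.249 K
T = 15.7 + 389.249 = 404.949 °C

T = 404.9 °C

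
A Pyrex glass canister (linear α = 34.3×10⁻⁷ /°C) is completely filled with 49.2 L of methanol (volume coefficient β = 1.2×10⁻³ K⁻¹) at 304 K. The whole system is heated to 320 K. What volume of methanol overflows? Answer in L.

The canister also expands: β_container ≈ 3α = 1.029×10⁻⁵ /K
Net overflow = V₀(β_liq − 3α_cont)ΔT
β − 3α = 1.20×10⁻³ − 1.029×10⁻⁵ = 1.18971×10⁻³ /K; ΔT = 16 K
ΔV = 49.2 × 1.18971×10⁻³ × 16 = 0.937 L

0.937 L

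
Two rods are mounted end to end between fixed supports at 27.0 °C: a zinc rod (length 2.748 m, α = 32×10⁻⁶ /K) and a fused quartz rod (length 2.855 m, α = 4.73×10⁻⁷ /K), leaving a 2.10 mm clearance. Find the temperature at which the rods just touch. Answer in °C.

α₁L₁ = 8.7936×10⁻⁵ m/K, α₂L₂ = 1.350415×10⁻⁶ m/K → total 8.9286415×10⁻⁵ m/K
ΔT = g/(α₁L₁+α₂L₂) = 2.10×10⁻³ / 8.9286415×10⁻⁵ = 23.520 K
T = 27.0 + 23.520 = 50.520 °C

T = 50.5 °C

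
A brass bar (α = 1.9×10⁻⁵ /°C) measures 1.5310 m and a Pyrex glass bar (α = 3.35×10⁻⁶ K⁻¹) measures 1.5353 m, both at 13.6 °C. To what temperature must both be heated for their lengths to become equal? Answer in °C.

Equal length when α₁L₁ΔT − α₂L₂ΔT = L₂ − L₁ = 4.30×10⁻³ m
α₁L₁ = 2.9089×10⁻⁵, α₂L₂ = 5.143255×10⁻⁶ → Δ(αL) = 2.3945745×10⁻⁵ m/K
ΔT = 4.30×10⁻³ / 2.3945745×10⁻⁵ = 179.573 K, so T = 13.6 + 179.573 = 193.173 °C

T = 193.2 °C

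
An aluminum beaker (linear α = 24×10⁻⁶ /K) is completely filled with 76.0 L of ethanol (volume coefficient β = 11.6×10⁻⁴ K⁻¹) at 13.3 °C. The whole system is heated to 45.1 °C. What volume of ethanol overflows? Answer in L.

The beaker also expands: β_container ≈ 3α = 7.2×10⁻⁵ /K
Net overflow = V₀(β_liq − 3α_cont)ΔT
β − 3α = 1.16×10⁻³ − 7.2×10⁻⁵ = 1.088×10⁻³ /K; ΔT = 31.8 K
ΔV = 76.0 × 1.088×10⁻³ × 31.8 = 2.63 L

2.63 L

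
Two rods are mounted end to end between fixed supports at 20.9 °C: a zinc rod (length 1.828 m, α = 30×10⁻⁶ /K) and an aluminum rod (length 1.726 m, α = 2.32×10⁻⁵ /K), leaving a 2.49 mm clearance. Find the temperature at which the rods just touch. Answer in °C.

T = 47.1 °C

α₁L₁ = 5.484×10⁻⁵ m/K, α₂L₂ = 4.00432×10⁻⁵ m/K → total 9.48832×10⁻⁵ m/K
ΔT = g/(α₁L₁+α₂L₂) = 2.49×10⁻³ / 9.48832×10⁻⁵ = 26.243 K
T = 20.9 + 26.243 = 47.143 °C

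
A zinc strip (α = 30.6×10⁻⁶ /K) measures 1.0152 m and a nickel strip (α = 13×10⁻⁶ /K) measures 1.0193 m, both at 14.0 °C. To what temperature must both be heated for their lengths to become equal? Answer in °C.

T = 244.2 °C

L₁(1 + α₁ΔT) = L₂(1 + α₂ΔT) ⇒ ΔT = (L₂ − L₁)/(α₁L₁ − α₂L₂)
L₂ − L₁ = 1.0193 − 1.0152 = 4.10×10⁻³ m
α₁L₁ − α₂L₂ = 30.6×10⁻⁶×1.0152 − 13×10⁻⁶×1.0193 = 1.781422×10⁻⁵ m/K
ΔT = 4.10×10⁻³ / 1.781422×10⁻⁵ = 230.153 K
T = 14.0 + 230.153 = 244.153 °C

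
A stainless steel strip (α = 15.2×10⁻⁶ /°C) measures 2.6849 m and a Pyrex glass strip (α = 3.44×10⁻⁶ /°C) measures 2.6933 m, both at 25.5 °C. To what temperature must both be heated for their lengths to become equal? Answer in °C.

Equal length when α₁L₁ΔT − α₂L₂ΔT = L₂ − L₁ = 8.40×10⁻³ m
α₁L₁ = 4.081048×10⁻⁵, α₂L₂ = 9.264952×10⁻⁶ → Δ(αL) = 3.1545528×10⁻⁵ m/K
ΔT = 8.40×10⁻³ / 3.1545528×10⁻⁵ = 266.282 K, so T = 25.5 + 266.282 = 291.782 °C

T = 291.8 °C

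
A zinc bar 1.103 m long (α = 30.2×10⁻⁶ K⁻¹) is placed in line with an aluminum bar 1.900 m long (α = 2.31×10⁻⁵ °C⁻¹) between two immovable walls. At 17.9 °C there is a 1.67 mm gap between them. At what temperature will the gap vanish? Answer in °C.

α₁L₁ = 3.33106×10⁻⁵ m/K, α₂L₂ = 4.389×10⁻⁵ m/K → total 7.72006×10⁻⁵ m/K
ΔT = g/(α₁L₁+α₂L₂) = 1.67×10⁻³ / 7.72006×10⁻⁵ = 21.632 K
T = 17.9 + 21.632 = 39.532 °C

T = 39.5 °C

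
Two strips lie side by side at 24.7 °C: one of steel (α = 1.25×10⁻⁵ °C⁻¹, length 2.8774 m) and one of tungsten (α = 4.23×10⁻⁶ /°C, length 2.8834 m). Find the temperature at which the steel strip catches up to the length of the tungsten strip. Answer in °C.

L₁(1 + α₁ΔT) = L₂(1 + α₂ΔT) ⇒ ΔT = (L₂ − L₁)/(α₁L₁ − α₂L₂)
L₂ − L₁ = 2.8834 − 2.8774 = 6.00×10⁻³ m
α₁L₁ − α₂L₂ = 1.25×10⁻⁵×2.8774 − 4.23×10⁻⁶×2.8834 = 2.3770718×10⁻⁵ m/K
ΔT = 6.00×10⁻³ / 2.3770718×10⁻⁵ = 252.411 K
T = 24.7 + 252.411 = 277.111 °C

T = 277.1 °C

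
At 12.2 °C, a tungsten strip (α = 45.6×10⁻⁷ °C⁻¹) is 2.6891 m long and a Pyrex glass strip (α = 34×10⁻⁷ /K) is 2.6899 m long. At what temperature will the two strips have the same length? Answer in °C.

T = 268.9 °C

L₁(1 + α₁ΔT) = L₂(1 + α₂ΔT) ⇒ ΔT = (L₂ − L₁)/(α₁L₁ − α₂L₂)
L₂ − L₁ = 2.6899 − 2.6891 = 8.00×10⁻⁴ m
α₁L₁ − α₂L₂ = 45.6×10⁻⁷×2.6891 − 34×10⁻⁷×2.6899 = 3.116636×10⁻⁶ m/K
ΔT = 8.00×10⁻⁴ / 3.116636×10⁻⁶ = 256.687 K
T = 12.2 + 256.687 = 268.887 °C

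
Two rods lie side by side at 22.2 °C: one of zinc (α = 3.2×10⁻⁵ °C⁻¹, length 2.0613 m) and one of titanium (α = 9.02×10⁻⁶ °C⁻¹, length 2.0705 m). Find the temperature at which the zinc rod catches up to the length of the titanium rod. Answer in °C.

L₁(1 + α₁ΔT) = L₂(1 + α₂ΔT) ⇒ ΔT = (L₂ − L₁)/(α₁L₁ − α₂L₂)
L₂ − L₁ = 2.0705 − 2.0613 = 9.20×10⁻³ m
α₁L₁ − α₂L₂ = 3.2×10⁻⁵×2.0613 − 9.02×10⁻⁶×2.0705 = 4.728569×10⁻⁵ m/K
ΔT = 9.20×10⁻³ / 4.728569×10⁻⁵ = 194.562 K
T = 22.2 + 194.562 = 216.762 °C

T = 216.8 °C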